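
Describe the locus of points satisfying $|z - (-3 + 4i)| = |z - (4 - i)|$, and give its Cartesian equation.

|z - z1| = |z - z2| means z is equidistant from z1 and z2,
i.e. the perpendicular bisector of the segment from (-3, 4) to (4, -1) (midpoint (1/2, 3/2)).
With z = x + yi, square both sides:
(x - (-3))^2 + (y - 4)^2 = (x - 4)^2 + (y - (-1))^2
The x^2 and y^2 terms cancel: 14x + (-10)y = 17 - 25 = -8
Simplify: 7x - 5y = -4
Locus: Perpendicular bisector of the segment from (-3, 4) to (4, -1): the line 7x - 5y = -4


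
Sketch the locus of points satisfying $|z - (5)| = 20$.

|z - z0| = r describes a circle centered at z0 with radius r
Here z0 = 5 and r = 20
Locus: Circle centered at (5, 0) with radius 20


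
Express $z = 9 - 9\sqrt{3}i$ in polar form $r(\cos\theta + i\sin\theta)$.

r = |z| = sqrt(a^2 + b^2) = sqrt((9)^2 + (-9*sqrt(3))^2) = sqrt(81 + 243) = sqrt(324) = 18
θ = arctan(b/a) = arctan(-15.5885/9) (quadrant-adjusted) = 300°
z = 18(cos 300° + i sin 300°)


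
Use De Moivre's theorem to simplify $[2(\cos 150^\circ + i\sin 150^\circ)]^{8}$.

By De Moivre: z^n = r^n(cos(nθ) + i sin(nθ))
= 2^8(cos(8*150°) + i sin(8*150°))
= 256(cos 120° + i sin 120°)
= -128 + 128*sqrt(3)i


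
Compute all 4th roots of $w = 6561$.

|w| = 6561, arg(w) = 0°
Root modulus = 6561^(1/4) = 9
Root arguments: θ_k = (0° + 360°k)/4 for k = 0, 1, ..., 3
Roots: 9, 9i, -9, -9i


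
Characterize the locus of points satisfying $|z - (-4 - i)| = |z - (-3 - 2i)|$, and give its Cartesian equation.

|z - z1| = |z - z2| means z is equidistant from z1 and z2,
i.e. the perpendicular bisector of the segment from (-4, -1) to (-3, -2) (midpoint (-7/2, -3/2)).
With z = x + yi, square both sides:
(x - (-4))^2 + (y - (-1))^2 = (x - (-3))^2 + (y - (-2))^2
The x^2 and y^2 terms cancel: 2x + (-2)y = 13 - 17 = -4
Simplify: x - y = -2
Locus: Perpendicular bisector of the segment from (-4, -1) to (-3, -2): the line x - y = -2


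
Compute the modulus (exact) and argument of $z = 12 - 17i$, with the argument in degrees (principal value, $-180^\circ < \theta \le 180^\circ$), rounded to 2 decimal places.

|z| = sqrt(12^2 + (-17)^2) = sqrt(433)
arg(z) = arctan(b/a) = arctan(-17/12) (quadrant-adjusted) = -54.78°


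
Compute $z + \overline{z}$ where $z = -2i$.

z + conjugate(z) = (a + bi) + (a - bi) = 2a
= 2 * 0 = 0


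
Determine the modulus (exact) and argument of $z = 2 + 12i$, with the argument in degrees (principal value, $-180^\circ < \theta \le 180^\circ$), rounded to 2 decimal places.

|z| = sqrt(2^2 + 12^2) = sqrt(148)
arg(z) = arctan(b/a) = arctan(12/2) (quadrant-adjusted) = 80.54°


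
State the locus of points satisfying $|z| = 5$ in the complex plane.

|z| = 5 means sqrt(x^2 + y^2) = 5
This is a circle of radius 5 centered at the origin


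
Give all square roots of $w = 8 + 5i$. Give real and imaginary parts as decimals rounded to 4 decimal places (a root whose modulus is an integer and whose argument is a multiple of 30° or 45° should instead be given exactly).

|w| = sqrt(89) ≈ 9.433981, arg(w) ≈ 32.005383°
Root modulus = sqrt(89)^(1/2) ≈ 3.071479
Root arguments: θ_k = (arg(w) + 360°k)/2 for k = 0, 1, ..., 1
Compute each root as (root modulus)(cos θ_k + i sin θ_k) using full-precision intermediates, then round to 4 decimal places.
Roots: 2.9525 + 0.8468i, -2.9525 - 0.8468i


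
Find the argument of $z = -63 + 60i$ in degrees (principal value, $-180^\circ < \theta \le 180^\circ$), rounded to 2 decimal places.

θ = arctan(b/a) = arctan(60/-63) (quadrant-adjusted) = 136.40°


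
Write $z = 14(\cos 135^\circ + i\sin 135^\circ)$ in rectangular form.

a = r cos θ = 14 * -sqrt(2)/2 = -7*sqrt(2)
b = r sin θ = 14 * sqrt(2)/2 = 7*sqrt(2)
z = -7*sqrt(2) + 7*sqrt(2)i


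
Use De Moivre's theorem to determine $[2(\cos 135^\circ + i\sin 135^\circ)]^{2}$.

By De Moivre: z^n = r^n(cos(nθ) + i sin(nθ))
= 2^2(cos(2*135°) + i sin(2*135°))
= 4(cos 270° + i sin 270°)
= -4i


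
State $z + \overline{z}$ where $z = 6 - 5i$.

z + conjugate(z) = (a + bi) + (a - bi) = 2a
= 2 * 6 = 12


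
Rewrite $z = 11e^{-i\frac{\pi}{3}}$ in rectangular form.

a = r cos θ = 11 * 1/2 = 11/2
b = r sin θ = 11 * -sqrt(3)/2 = -11*sqrt(3)/2
z = 11/2 - (11*sqrt(3)/2)i


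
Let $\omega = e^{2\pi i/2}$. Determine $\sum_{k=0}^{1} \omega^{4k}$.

Since 2 divides 4, ω^4 = (ω^2)^2 = 1^2 = 1, so every term is 1.
Sum = 2 · 1 = 2


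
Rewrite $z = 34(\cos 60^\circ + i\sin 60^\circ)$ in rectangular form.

a = r cos θ = 34 * 1/2 = 17
b = r sin θ = 34 * sqrt(3)/2 = 17*sqrt(3)
z = 17 + 17*sqrt(3)i


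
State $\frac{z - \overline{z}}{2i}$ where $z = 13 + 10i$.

z - conjugate(z) = 2bi
(z - conjugate(z))/(2i) = 2bi/(2i) = b = 10


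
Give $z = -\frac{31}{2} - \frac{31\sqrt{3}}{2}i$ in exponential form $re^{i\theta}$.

r = |z| = sqrt((-31/2)^2 + (-31*sqrt(3)/2)^2) = sqrt(961/4 + 2883/4) = sqrt(961) = 31
θ = arctan(b/a) = arctan(-26.8468/-15.5) (quadrant-adjusted) = -120° = -2π/3
z = 31e^(-i*2π/3)


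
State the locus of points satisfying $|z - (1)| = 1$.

|z - z0| = r describes a circle centered at z0 with radius r
Here z0 = 1 and r = 1
Locus: Circle centered at (1, 0) with radius 1


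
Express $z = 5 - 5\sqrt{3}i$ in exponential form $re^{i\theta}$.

r = |z| = sqrt((5)^2 + (-5*sqrt(3))^2) = sqrt(25 + 75) = sqrt(100) = 10
θ = arctan(b/a) = arctan(-8.6603/5) (quadrant-adjusted) = -60° = -π/3
z = 10e^(-i*π/3)


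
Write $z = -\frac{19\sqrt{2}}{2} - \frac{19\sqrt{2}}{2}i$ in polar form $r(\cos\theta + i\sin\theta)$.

r = |z| = sqrt(a^2 + b^2) = sqrt((-19*sqrt(2)/2)^2 + (-19*sqrt(2)/2)^2) = sqrt(361/2 + 361/2) = sqrt(361) = 19
θ = arctan(b/a) = arctan(-13.435/-13.435) (quadrant-adjusted) = 225°
z = 19(cos 225° + i sin 225°)


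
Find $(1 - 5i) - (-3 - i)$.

(1 - (-3)) + (-5 - (-1))i = 4 - 4i


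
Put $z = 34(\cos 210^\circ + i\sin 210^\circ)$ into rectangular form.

a = r cos θ = 34 * -sqrt(3)/2 = -17*sqrt(3)
b = r sin θ = 34 * -1/2 = -17
z = -17*sqrt(3) - 17i


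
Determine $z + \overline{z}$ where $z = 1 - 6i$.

z + conjugate(z) = (a + bi) + (a - bi) = 2a
= 2 * 1 = 2


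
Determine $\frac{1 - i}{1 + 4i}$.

Multiply numerator and denominator by conjugate (1 - 4i):
= (1 - i)(1 - 4i) / (1^2 + 4^2)
= (-3 - 5i) / 17
= -3/17 - (5/17)i


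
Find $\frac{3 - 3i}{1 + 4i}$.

Multiply numerator and denominator by conjugate (1 - 4i):
= (3 - 3i)(1 - 4i) / (1^2 + 4^2)
= (-9 - 15i) / 17
= -9/17 - (15/17)i


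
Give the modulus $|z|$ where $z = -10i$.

|z| = sqrt(a^2 + b^2) = sqrt(0^2 + (-10)^2) = sqrt(100) = 10


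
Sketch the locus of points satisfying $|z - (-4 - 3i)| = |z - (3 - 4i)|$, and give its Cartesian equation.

|z - z1| = |z - z2| means z is equidistant from z1 and z2,
i.e. the perpendicular bisector of the segment from (-4, -3) to (3, -4) (midpoint (-1/2, -7/2)).
With z = x + yi, square both sides:
(x - (-4))^2 + (y - (-3))^2 = (x - 3)^2 + (y - (-4))^2
The x^2 and y^2 terms cancel: 14x + (-2)y = 25 - 25 = 0
Simplify: 7x - y = 0
Locus: Perpendicular bisector of the segment from (-4, -3) to (3, -4): the line 7x - y = 0


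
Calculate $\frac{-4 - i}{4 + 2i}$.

Multiply numerator and denominator by conjugate (4 - 2i):
= (-4 - i)(4 - 2i) / (4^2 + 2^2)
= (-18 + 4i) / 20
Divide through by 2: (-9 + 2i) / 10
= -9/10 + (1/5)i


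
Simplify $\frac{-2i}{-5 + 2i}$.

Multiply numerator and denominator by conjugate (-5 - 2i):
= (-2i)(-5 - 2i) / ((-5)^2 + 2^2)
= (-4 + 10i) / 29
= -4/29 + (10/29)i


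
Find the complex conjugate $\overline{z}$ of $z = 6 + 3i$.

If z = a + bi, then conjugate(z) = a - bi
conjugate(6 + 3i) = 6 - 3i


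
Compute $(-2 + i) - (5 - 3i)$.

(-2 - 5) + (1 - (-3))i = -7 + 4i


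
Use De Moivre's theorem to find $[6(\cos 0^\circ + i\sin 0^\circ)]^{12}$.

By De Moivre: z^n = r^n(cos(nθ) + i sin(nθ))
= 6^12(cos(12*0°) + i sin(12*0°))
= 2176782336(cos 0° + i sin 0°)
= 2176782336


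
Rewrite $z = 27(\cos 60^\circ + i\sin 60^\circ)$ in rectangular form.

a = r cos θ = 27 * 1/2 = 27/2
b = r sin θ = 27 * sqrt(3)/2 = 27*sqrt(3)/2
z = 27/2 + (27*sqrt(3)/2)i


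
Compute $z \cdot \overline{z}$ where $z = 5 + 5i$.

z * conjugate(z) = |z|^2 = a^2 + b^2
= 5^2 + 5^2 = 50


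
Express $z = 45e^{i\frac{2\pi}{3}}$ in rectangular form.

a = r cos θ = 45 * -1/2 = -45/2
b = r sin θ = 45 * sqrt(3)/2 = 45*sqrt(3)/2
z = -45/2 + (45*sqrt(3)/2)i


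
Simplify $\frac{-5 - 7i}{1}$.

Divisor is real, so divide each part by 1:
= -5 - 7i


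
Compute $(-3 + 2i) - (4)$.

(-3 - 4) + (2 - 0)i = -7 + 2i


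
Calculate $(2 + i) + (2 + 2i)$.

(2 + 2) + (1 + 2)i = 4 + 3i


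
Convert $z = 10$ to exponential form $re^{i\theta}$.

r = |z| = sqrt((10)^2 + (0)^2) = sqrt(100 + 0) = sqrt(100) = 10
b = 0 and a > 0, so z lies on the positive real axis: θ = 0
z = 10e^(i*0) = 10


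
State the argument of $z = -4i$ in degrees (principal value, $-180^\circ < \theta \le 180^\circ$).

a = 0 and b < 0, so z lies on the negative imaginary axis: θ = -90°


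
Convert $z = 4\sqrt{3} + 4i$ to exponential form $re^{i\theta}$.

r = |z| = sqrt((4*sqrt(3))^2 + (4)^2) = sqrt(48 + 16) = sqrt(64) = 8
θ = arctan(b/a) = arctan(4/6.9282) (quadrant-adjusted) = 30° = π/6
z = 8e^(i*π/6)


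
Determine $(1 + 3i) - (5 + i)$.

(1 - 5) + (3 - 1)i = -4 + 2i


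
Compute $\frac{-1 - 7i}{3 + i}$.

Multiply numerator and denominator by conjugate (3 - i):
= (-1 - 7i)(3 - i) / (3^2 + 1^2)
= (-10 - 20i) / 10
= -1 - 2i


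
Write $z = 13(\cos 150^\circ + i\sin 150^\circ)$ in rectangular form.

a = r cos θ = 13 * -sqrt(3)/2 = -13*sqrt(3)/2
b = r sin θ = 13 * 1/2 = 13/2
z = -13*sqrt(3)/2 + (13/2)i


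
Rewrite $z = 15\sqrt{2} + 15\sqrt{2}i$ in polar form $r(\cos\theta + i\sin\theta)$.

r = |z| = sqrt(a^2 + b^2) = sqrt((15*sqrt(2))^2 + (15*sqrt(2))^2) = sqrt(450 + 450) = sqrt(900) = 30
θ = arctan(b/a) = arctan(21.2132/21.2132) (quadrant-adjusted) = 45°
z = 30(cos 45° + i sin 45°)


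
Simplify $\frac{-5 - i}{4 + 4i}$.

Multiply numerator and denominator by conjugate (4 - 4i):
= (-5 - i)(4 - 4i) / (4^2 + 4^2)
= (-24 + 16i) / 32
Divide through by 8: (-3 + 2i) / 4
= -3/4 + (1/2)i


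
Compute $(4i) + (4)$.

(0 + 4) + (4 + 0)i = 4 + 4i


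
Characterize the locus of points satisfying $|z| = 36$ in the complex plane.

|z| = 36 means sqrt(x^2 + y^2) = 36
This is a circle of radius 36 centered at the origin


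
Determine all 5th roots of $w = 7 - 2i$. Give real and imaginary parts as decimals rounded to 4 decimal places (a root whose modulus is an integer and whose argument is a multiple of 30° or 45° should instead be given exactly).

|w| = sqrt(53) ≈ 7.280110, arg(w) ≈ 344.054604°
Root modulus = sqrt(53)^(1/5) ≈ 1.487399
Root arguments: θ_k = (arg(w) + 360°k)/5 for k = 0, 1, ..., 4
Compute each root as (root modulus)(cos θ_k + i sin θ_k) using full-precision intermediates, then round to 4 decimal places.
Roots: 0.5376 + 1.3868i, -1.1528 + 0.9399i, -1.2501 - 0.8060i, 0.3802 - 1.4380i, 1.4851 - 0.0827i


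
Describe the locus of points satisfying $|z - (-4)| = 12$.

|z - z0| = r describes a circle centered at z0 with radius r
Here z0 = -4 and r = 12
Locus: Circle centered at (-4, 0) with radius 12


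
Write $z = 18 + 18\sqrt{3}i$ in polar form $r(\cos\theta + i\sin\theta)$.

r = |z| = sqrt(a^2 + b^2) = sqrt((18)^2 + (18*sqrt(3))^2) = sqrt(324 + 972) = sqrt(1296) = 36
θ = arctan(b/a) = arctan(31.1769/18) (quadrant-adjusted) = 60°
z = 36(cos 60° + i sin 60°)


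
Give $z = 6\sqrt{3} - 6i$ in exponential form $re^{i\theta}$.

r = |z| = sqrt((6*sqrt(3))^2 + (-6)^2) = sqrt(108 + 36) = sqrt(144) = 12
θ = arctan(b/a) = arctan(-6/10.3923) (quadrant-adjusted) = -30° = -π/6
z = 12e^(-i*π/6)


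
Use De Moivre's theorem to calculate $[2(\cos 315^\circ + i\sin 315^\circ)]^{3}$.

By De Moivre: z^n = r^n(cos(nθ) + i sin(nθ))
= 2^3(cos(3*315°) + i sin(3*315°))
= 8(cos 225° + i sin 225°)
= -4*sqrt(2) - 4*sqrt(2)i


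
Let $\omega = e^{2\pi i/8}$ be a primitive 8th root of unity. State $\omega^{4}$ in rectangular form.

ω^4 = e^(2πi·4/8) = e^(i·1π)
= cos(1π) + i sin(1π)
= -1


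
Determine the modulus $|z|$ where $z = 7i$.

|z| = sqrt(a^2 + b^2) = sqrt(0^2 + 7^2) = sqrt(49) = 7


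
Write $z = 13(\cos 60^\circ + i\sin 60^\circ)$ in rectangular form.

a = r cos θ = 13 * 1/2 = 13/2
b = r sin θ = 13 * sqrt(3)/2 = 13*sqrt(3)/2
z = 13/2 + (13*sqrt(3)/2)i


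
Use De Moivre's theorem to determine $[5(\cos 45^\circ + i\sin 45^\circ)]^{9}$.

By De Moivre: z^n = r^n(cos(nθ) + i sin(nθ))
= 5^9(cos(9*45°) + i sin(9*45°))
= 1953125(cos 45° + i sin 45°)
= 1953125*sqrt(2)/2 + (1953125*sqrt(2)/2)i


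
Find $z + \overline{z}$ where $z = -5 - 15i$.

z + conjugate(z) = (a + bi) + (a - bi) = 2a
= 2 * (-5) = -10


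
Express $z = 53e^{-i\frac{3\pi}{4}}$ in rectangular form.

a = r cos θ = 53 * -sqrt(2)/2 = -53*sqrt(2)/2
b = r sin θ = 53 * -sqrt(2)/2 = -53*sqrt(2)/2
z = -53*sqrt(2)/2 - (53*sqrt(2)/2)i


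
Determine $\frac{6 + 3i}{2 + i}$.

Multiply numerator and denominator by conjugate (2 - i):
= (6 + 3i)(2 - i) / (2^2 + 1^2)
= (15) / 5
= 3


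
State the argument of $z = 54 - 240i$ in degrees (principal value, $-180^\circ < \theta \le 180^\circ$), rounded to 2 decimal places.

θ = arctan(b/a) = arctan(-240/54) (quadrant-adjusted) = -77.32°


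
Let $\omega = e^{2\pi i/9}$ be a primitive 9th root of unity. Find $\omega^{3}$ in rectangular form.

ω^3 = e^(2πi·3/9) = e^(i·2π/3)
= cos(2π/3) + i sin(2π/3)
= -1/2 + (sqrt(3)/2)i


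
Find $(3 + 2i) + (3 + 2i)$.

(3 + 3) + (2 + 2)i = 6 + 4i


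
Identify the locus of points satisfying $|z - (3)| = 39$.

|z - z0| = r describes a circle centered at z0 with radius r
Here z0 = 3 and r = 39
Locus: Circle centered at (3, 0) with radius 39


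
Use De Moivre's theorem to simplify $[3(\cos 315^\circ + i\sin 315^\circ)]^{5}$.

By De Moivre: z^n = r^n(cos(nθ) + i sin(nθ))
= 3^5(cos(5*315°) + i sin(5*315°))
= 243(cos 135° + i sin 135°)
= -243*sqrt(2)/2 + (243*sqrt(2)/2)i


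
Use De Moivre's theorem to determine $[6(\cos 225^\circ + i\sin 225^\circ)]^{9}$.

By De Moivre: z^n = r^n(cos(nθ) + i sin(nθ))
= 6^9(cos(9*225°) + i sin(9*225°))
= 10077696(cos 225° + i sin 225°)
= -5038848*sqrt(2) - 5038848*sqrt(2)i


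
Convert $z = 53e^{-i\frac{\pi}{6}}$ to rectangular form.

a = r cos θ = 53 * sqrt(3)/2 = 53*sqrt(3)/2
b = r sin θ = 53 * -1/2 = -53/2
z = 53*sqrt(3)/2 - (53/2)i


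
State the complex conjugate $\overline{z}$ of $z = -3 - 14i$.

If z = a + bi, then conjugate(z) = a - bi
conjugate(-3 - 14i) = -3 + 14i


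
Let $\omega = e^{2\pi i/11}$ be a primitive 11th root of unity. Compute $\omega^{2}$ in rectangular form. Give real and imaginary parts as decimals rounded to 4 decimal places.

ω^2 = e^(2πi·2/11) = e^(i·4π/11)
= cos(4π/11) + i sin(4π/11)
= 0.4154 + 0.9096i


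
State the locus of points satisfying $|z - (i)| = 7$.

|z - z0| = r describes a circle centered at z0 with radius r
Here z0 = i and r = 7
Locus: Circle centered at (0, 1) with radius 7


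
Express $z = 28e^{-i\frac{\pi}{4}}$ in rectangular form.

a = r cos θ = 28 * sqrt(2)/2 = 14*sqrt(2)
b = r sin θ = 28 * -sqrt(2)/2 = -14*sqrt(2)
z = 14*sqrt(2) - 14*sqrt(2)i


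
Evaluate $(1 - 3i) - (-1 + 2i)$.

(1 - (-1)) + (-3 - 2)i = 2 - 5i


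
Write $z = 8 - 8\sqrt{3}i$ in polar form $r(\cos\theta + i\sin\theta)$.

r = |z| = sqrt(a^2 + b^2) = sqrt((8)^2 + (-8*sqrt(3))^2) = sqrt(64 + 192) = sqrt(256) = 16
θ = arctan(b/a) = arctan(-13.8564/8) (quadrant-adjusted) = 300°
z = 16(cos 300° + i sin 300°)


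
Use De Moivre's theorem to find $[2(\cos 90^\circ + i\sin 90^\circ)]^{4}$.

By De Moivre: z^n = r^n(cos(nθ) + i sin(nθ))
= 2^4(cos(4*90°) + i sin(4*90°))
= 16(cos 0° + i sin 0°)
= 16


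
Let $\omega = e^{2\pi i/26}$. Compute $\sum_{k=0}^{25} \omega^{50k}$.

Let ζ = ω^50 = e^(2πi·50/26). Since 26 ∤ 50, ζ ≠ 1.
Sum = Σ_{k=0}^{25} ζ^k = (ζ^26 - 1)/(ζ - 1) = (ω^{50·26} - 1)/(ζ - 1) = (1 - 1)/(ζ - 1) = 0


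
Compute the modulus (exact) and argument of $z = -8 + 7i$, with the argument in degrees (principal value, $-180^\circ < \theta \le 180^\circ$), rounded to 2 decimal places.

|z| = sqrt((-8)^2 + 7^2) = sqrt(113)
arg(z) = arctan(b/a) = arctan(7/-8) (quadrant-adjusted) = 138.81°


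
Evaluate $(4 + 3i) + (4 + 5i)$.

(4 + 4) + (3 + 5)i = 8 + 8i


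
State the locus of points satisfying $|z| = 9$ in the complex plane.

|z| = 9 means sqrt(x^2 + y^2) = 9
This is a circle of radius 9 centered at the origin


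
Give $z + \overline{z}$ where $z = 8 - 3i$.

z + conjugate(z) = (a + bi) + (a - bi) = 2a
= 2 * 8 = 16


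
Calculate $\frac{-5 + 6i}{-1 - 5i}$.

Multiply numerator and denominator by conjugate (-1 + 5i):
= (-5 + 6i)(-1 + 5i) / ((-1)^2 + (-5)^2)
= (-25 - 31i) / 26
= -25/26 - (31/26)i


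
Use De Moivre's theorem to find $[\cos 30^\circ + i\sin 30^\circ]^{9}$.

By De Moivre: z^n = r^n(cos(nθ) + i sin(nθ))
= 1^9(cos(9*30°) + i sin(9*30°))
= 1(cos 270° + i sin 270°)
= -i


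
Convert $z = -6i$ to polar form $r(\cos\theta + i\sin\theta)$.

r = |z| = sqrt(a^2 + b^2) = sqrt((0)^2 + (-6)^2) = sqrt(0 + 36) = sqrt(36) = 6
a = 0 and b < 0, so z lies on the negative imaginary axis: θ = 270°
z = 6(cos 270° + i sin 270°)


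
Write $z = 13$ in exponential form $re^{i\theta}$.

r = |z| = sqrt((13)^2 + (0)^2) = sqrt(169 + 0) = sqrt(169) = 13
b = 0 and a > 0, so z lies on the positive real axis: θ = 0
z = 13e^(i*0) = 13


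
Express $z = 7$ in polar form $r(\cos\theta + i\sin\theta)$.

r = |z| = sqrt(a^2 + b^2) = sqrt((7)^2 + (0)^2) = sqrt(49 + 0) = sqrt(49) = 7
b = 0 and a > 0, so z lies on the positive real axis: θ = 0°
z = 7(cos 0° + i sin 0°)


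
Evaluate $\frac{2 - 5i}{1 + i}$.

Multiply numerator and denominator by conjugate (1 - i):
= (2 - 5i)(1 - i) / (1^2 + 1^2)
= (-3 - 7i) / 2
= -3/2 - (7/2)i


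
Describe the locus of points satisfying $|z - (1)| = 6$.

|z - z0| = r describes a circle centered at z0 with radius r
Here z0 = 1 and r = 6
Locus: Circle centered at (1, 0) with radius 6


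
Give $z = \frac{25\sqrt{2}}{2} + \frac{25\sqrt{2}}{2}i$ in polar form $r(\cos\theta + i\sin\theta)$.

r = |z| = sqrt(a^2 + b^2) = sqrt((25*sqrt(2)/2)^2 + (25*sqrt(2)/2)^2) = sqrt(625/2 + 625/2) = sqrt(625) = 25
θ = arctan(b/a) = arctan(17.6777/17.6777) (quadrant-adjusted) = 45°
z = 25(cos 45° + i sin 45°)


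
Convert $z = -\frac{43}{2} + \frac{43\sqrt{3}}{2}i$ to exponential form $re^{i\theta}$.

r = |z| = sqrt((-43/2)^2 + (43*sqrt(3)/2)^2) = sqrt(1849/4 + 5547/4) = sqrt(1849) = 43
θ = arctan(b/a) = arctan(37.2391/-21.5) (quadrant-adjusted) = 120° = 2π/3
z = 43e^(i*2π/3)


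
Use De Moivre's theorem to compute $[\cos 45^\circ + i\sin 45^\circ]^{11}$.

By De Moivre: z^n = r^n(cos(nθ) + i sin(nθ))
= 1^11(cos(11*45°) + i sin(11*45°))
= 1(cos 135° + i sin 135°)
= -sqrt(2)/2 + (sqrt(2)/2)i


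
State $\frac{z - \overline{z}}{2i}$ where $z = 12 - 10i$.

z - conjugate(z) = 2bi
(z - conjugate(z))/(2i) = 2bi/(2i) = b = -10


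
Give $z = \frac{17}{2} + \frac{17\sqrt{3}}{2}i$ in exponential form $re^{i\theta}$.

r = |z| = sqrt((17/2)^2 + (17*sqrt(3)/2)^2) = sqrt(289/4 + 867/4) = sqrt(289) = 17
θ = arctan(b/a) = arctan(14.7224/8.5) (quadrant-adjusted) = 60° = π/3
z = 17e^(i*π/3)


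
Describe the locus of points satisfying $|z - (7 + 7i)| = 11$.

|z - z0| = r describes a circle centered at z0 with radius r
Here z0 = 7 + 7i and r = 11
Locus: Circle centered at (7, 7) with radius 11


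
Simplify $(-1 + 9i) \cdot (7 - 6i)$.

(a1*a2 - b1*b2) + (a1*b2 + b1*a2)i
= (-7 - (-54)) + (6 + 63)i
= 47 + 69i


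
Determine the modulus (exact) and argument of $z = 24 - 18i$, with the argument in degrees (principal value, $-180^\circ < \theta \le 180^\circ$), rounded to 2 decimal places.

|z| = sqrt(24^2 + (-18)^2) = 30
arg(z) = arctan(b/a) = arctan(-18/24) (quadrant-adjusted) = -36.87°


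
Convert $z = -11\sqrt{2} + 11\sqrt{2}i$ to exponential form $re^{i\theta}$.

r = |z| = sqrt((-11*sqrt(2))^2 + (11*sqrt(2))^2) = sqrt(242 + 242) = sqrt(484) = 22
θ = arctan(b/a) = arctan(15.5563/-15.5563) (quadrant-adjusted) = 135° = 3π/4
z = 22e^(i*3π/4)


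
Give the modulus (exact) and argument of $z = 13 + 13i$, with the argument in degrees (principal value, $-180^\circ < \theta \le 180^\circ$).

|z| = sqrt(13^2 + 13^2) = sqrt(338)
arg(z) = arctan(b/a) = arctan(13/13) (quadrant-adjusted) = 45°


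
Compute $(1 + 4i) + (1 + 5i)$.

(1 + 1) + (4 + 5)i = 2 + 9i


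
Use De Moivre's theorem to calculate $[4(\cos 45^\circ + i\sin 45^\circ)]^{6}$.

By De Moivre: z^n = r^n(cos(nθ) + i sin(nθ))
= 4^6(cos(6*45°) + i sin(6*45°))
= 4096(cos 270° + i sin 270°)
= -4096i


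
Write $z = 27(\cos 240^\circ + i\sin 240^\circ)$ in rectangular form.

a = r cos θ = 27 * -1/2 = -27/2
b = r sin θ = 27 * -sqrt(3)/2 = -27*sqrt(3)/2
z = -27/2 - (27*sqrt(3)/2)i


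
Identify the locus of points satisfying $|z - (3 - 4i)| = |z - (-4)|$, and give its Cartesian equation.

|z - z1| = |z - z2| means z is equidistant from z1 and z2,
i.e. the perpendicular bisector of the segment from (3, -4) to (-4, 0) (midpoint (-1/2, -2)).
With z = x + yi, square both sides:
(x - 3)^2 + (y - (-4))^2 = (x - (-4))^2 + (y - 0)^2
The x^2 and y^2 terms cancel: -14x + 8y = 16 - 25 = -9
Simplify: 14x - 8y = 9
Locus: Perpendicular bisector of the segment from (3, -4) to (-4, 0): the line 14x - 8y = 9


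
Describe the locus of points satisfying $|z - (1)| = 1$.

|z - z0| = r describes a circle centered at z0 with radius r
Here z0 = 1 and r = 1
Locus: Circle centered at (1, 0) with radius 1


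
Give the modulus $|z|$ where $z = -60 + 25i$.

|z| = sqrt(a^2 + b^2) = sqrt((-60)^2 + 25^2) = sqrt(4225) = 65


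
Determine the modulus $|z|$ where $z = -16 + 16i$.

|z| = sqrt(a^2 + b^2) = sqrt((-16)^2 + 16^2) = sqrt(512) = sqrt(512)


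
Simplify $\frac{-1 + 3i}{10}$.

Divisor is real, so divide each part by 10:
= -1/10 + (3/10)i


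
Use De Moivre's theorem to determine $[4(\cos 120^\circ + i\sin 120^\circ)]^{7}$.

By De Moivre: z^n = r^n(cos(nθ) + i sin(nθ))
= 4^7(cos(7*120°) + i sin(7*120°))
= 16384(cos 120° + i sin 120°)
= -8192 + 8192*sqrt(3)i


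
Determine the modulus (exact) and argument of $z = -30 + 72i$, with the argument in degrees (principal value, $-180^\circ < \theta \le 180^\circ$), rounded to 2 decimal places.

|z| = sqrt((-30)^2 + 72^2) = 78
arg(z) = arctan(b/a) = arctan(72/-30) (quadrant-adjusted) = 112.62°


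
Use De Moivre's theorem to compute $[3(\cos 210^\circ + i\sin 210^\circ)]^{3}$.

By De Moivre: z^n = r^n(cos(nθ) + i sin(nθ))
= 3^3(cos(3*210°) + i sin(3*210°))
= 27(cos 270° + i sin 270°)
= -27i


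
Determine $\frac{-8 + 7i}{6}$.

Divisor is real, so divide each part by 6:
= -4/3 + (7/6)i


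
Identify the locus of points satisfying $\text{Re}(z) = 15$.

Re(z) = x where z = x + yi; the equation x = 15 is satisfied by all points with that x-coordinate
Locus: Vertical line x = 15


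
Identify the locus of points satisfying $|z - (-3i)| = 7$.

|z - z0| = r describes a circle centered at z0 with radius r
Here z0 = -3i and r = 7
Locus: Circle centered at (0, -3) with radius 7


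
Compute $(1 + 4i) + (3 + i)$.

(1 + 3) + (4 + 1)i = 4 + 5i


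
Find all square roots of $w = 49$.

|w| = 49, arg(w) = 0°
Root modulus = 49^(1/2) = 7
Root arguments: θ_k = (0° + 360°k)/2 for k = 0, 1, ..., 1
Roots: 7, -7


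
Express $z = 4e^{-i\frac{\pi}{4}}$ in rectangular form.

a = r cos θ = 4 * sqrt(2)/2 = 2*sqrt(2)
b = r sin θ = 4 * -sqrt(2)/2 = -2*sqrt(2)
z = 2*sqrt(2) - 2*sqrt(2)i


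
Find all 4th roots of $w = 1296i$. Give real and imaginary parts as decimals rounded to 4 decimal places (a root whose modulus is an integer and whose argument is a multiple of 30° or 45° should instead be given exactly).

|w| = 1296, arg(w) = 90°
Root modulus = 1296^(1/4) = 6
Root arguments: θ_k = (90° + 360°k)/4 for k = 0, 1, ..., 3
Compute each root as (root modulus)(cos θ_k + i sin θ_k) using full-precision intermediates, then round to 4 decimal places.
Roots: 5.5433 + 2.2961i, -2.2961 + 5.5433i, -5.5433 - 2.2961i, 2.2961 - 5.5433i


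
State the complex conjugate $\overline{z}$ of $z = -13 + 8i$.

If z = a + bi, then conjugate(z) = a - bi
conjugate(-13 + 8i) = -13 - 8i


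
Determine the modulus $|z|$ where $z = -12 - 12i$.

|z| = sqrt(a^2 + b^2) = sqrt((-12)^2 + (-12)^2) = sqrt(288) = sqrt(288)


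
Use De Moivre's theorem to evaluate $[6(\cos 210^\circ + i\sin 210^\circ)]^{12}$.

By De Moivre: z^n = r^n(cos(nθ) + i sin(nθ))
= 6^12(cos(12*210°) + i sin(12*210°))
= 2176782336(cos 0° + i sin 0°)
= 2176782336


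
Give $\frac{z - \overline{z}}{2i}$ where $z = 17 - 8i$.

z - conjugate(z) = 2bi
(z - conjugate(z))/(2i) = 2bi/(2i) = b = -8


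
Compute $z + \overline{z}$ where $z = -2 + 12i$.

z + conjugate(z) = (a + bi) + (a - bi) = 2a
= 2 * (-2) = -4


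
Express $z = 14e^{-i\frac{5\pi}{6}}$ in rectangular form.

a = r cos θ = 14 * -sqrt(3)/2 = -7*sqrt(3)
b = r sin θ = 14 * -1/2 = -7
z = -7*sqrt(3) - 7i


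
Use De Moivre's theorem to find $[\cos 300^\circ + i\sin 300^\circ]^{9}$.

By De Moivre: z^n = r^n(cos(nθ) + i sin(nθ))
= 1^9(cos(9*300°) + i sin(9*300°))
= 1(cos 180° + i sin 180°)
= -1


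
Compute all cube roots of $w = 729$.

|w| = 729, arg(w) = 0°
Root modulus = 729^(1/3) = 9
Root arguments: θ_k = (0° + 360°k)/3 for k = 0, 1, ..., 2
Roots: 9, -9/2 + (9*sqrt(3)/2)i, -9/2 - (9*sqrt(3)/2)i


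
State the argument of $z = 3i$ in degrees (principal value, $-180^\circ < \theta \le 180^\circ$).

a = 0 and b > 0, so z lies on the positive imaginary axis: θ = 90°


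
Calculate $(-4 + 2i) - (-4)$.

(-4 - (-4)) + (2 - 0)i = 2i


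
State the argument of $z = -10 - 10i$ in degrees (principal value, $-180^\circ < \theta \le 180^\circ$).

θ = arctan(b/a) = arctan(-10/-10) (quadrant-adjusted) = -135°


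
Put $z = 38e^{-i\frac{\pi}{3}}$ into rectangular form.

a = r cos θ = 38 * 1/2 = 19
b = r sin θ = 38 * -sqrt(3)/2 = -19*sqrt(3)
z = 19 - 19*sqrt(3)i


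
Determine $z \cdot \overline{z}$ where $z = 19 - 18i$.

z * conjugate(z) = |z|^2 = a^2 + b^2
= 19^2 + (-18)^2 = 685


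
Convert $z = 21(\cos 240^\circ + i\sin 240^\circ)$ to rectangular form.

a = r cos θ = 21 * -1/2 = -21/2
b = r sin θ = 21 * -sqrt(3)/2 = -21*sqrt(3)/2
z = -21/2 - (21*sqrt(3)/2)i


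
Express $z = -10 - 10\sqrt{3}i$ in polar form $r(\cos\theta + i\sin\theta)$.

r = |z| = sqrt(a^2 + b^2) = sqrt((-10)^2 + (-10*sqrt(3))^2) = sqrt(100 + 300) = sqrt(400) = 20
θ = arctan(b/a) = arctan(-17.3205/-10) (quadrant-adjusted) = 240°
z = 20(cos 240° + i sin 240°)


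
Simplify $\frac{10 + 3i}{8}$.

Divisor is real, so divide each part by 8:
= 5/4 + (3/8)i


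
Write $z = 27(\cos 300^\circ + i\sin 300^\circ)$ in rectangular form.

a = r cos θ = 27 * 1/2 = 27/2
b = r sin θ = 27 * -sqrt(3)/2 = -27*sqrt(3)/2
z = 27/2 - (27*sqrt(3)/2)i


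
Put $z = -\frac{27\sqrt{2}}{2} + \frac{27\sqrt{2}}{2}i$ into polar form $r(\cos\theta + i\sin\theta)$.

r = |z| = sqrt(a^2 + b^2) = sqrt((-27*sqrt(2)/2)^2 + (27*sqrt(2)/2)^2) = sqrt(729/2 + 729/2) = sqrt(729) = 27
θ = arctan(b/a) = arctan(19.0919/-19.0919) (quadrant-adjusted) = 135°
z = 27(cos 135° + i sin 135°)


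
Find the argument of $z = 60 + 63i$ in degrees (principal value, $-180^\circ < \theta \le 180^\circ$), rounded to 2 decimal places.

θ = arctan(b/a) = arctan(63/60) (quadrant-adjusted) = 46.40°


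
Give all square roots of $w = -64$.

|w| = 64, arg(w) = 180°
Root modulus = 64^(1/2) = 8
Root arguments: θ_k = (180° + 360°k)/2 for k = 0, 1, ..., 1
Roots: 8i, -8i


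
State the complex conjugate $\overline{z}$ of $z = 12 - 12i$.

If z = a + bi, then conjugate(z) = a - bi
conjugate(12 - 12i) = 12 + 12i


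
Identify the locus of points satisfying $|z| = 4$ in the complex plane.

|z| = 4 means sqrt(x^2 + y^2) = 4
This is a circle of radius 4 centered at the origin


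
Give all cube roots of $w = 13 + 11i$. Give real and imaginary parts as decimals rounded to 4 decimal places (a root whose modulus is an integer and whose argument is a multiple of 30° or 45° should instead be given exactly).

|w| = sqrt(290) ≈ 17.029386, arg(w) ≈ 40.236358°
Root modulus = sqrt(290)^(1/3) ≈ 2.572762
Root arguments: θ_k = (arg(w) + 360°k)/3 for k = 0, 1, ..., 2
Compute each root as (root modulus)(cos θ_k + i sin θ_k) using full-precision intermediates, then round to 4 decimal places.
Roots: 2.5026 + 0.5968i, -1.7681 + 1.8689i, -0.7345 - 2.4657i


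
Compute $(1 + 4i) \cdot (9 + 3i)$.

(a1*a2 - b1*b2) + (a1*b2 + b1*a2)i
= (9 - 12) + (3 + 36)i
= -3 + 39i


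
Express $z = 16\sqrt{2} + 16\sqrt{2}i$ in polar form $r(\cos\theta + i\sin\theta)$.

r = |z| = sqrt(a^2 + b^2) = sqrt((16*sqrt(2))^2 + (16*sqrt(2))^2) = sqrt(512 + 512) = sqrt(1024) = 32
θ = arctan(b/a) = arctan(22.6274/22.6274) (quadrant-adjusted) = 45°
z = 32(cos 45° + i sin 45°)


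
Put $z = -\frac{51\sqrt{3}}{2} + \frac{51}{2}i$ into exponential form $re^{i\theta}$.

r = |z| = sqrt((-51*sqrt(3)/2)^2 + (51/2)^2) = sqrt(7803/4 + 2601/4) = sqrt(2601) = 51
θ = arctan(b/a) = arctan(25.5/-44.1673) (quadrant-adjusted) = 150° = 5π/6
z = 51e^(i*5π/6)


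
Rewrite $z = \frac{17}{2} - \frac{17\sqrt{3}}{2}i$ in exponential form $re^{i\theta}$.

r = |z| = sqrt((17/2)^2 + (-17*sqrt(3)/2)^2) = sqrt(289/4 + 867/4) = sqrt(289) = 17
θ = arctan(b/a) = arctan(-14.7224/8.5) (quadrant-adjusted) = -60° = -π/3
z = 17e^(-i*π/3)


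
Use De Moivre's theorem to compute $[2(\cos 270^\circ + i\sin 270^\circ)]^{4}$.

By De Moivre: z^n = r^n(cos(nθ) + i sin(nθ))
= 2^4(cos(4*270°) + i sin(4*270°))
= 16(cos 0° + i sin 0°)
= 16


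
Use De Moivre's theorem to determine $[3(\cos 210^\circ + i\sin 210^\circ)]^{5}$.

By De Moivre: z^n = r^n(cos(nθ) + i sin(nθ))
= 3^5(cos(5*210°) + i sin(5*210°))
= 243(cos 330° + i sin 330°)
= 243*sqrt(3)/2 - (243/2)i


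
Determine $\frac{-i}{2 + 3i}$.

Multiply numerator and denominator by conjugate (2 - 3i):
= (-i)(2 - 3i) / (2^2 + 3^2)
= (-3 - 2i) / 13
= -3/13 - (2/13)i


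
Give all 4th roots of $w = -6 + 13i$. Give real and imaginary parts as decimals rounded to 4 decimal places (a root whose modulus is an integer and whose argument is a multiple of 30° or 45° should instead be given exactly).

|w| = sqrt(205) ≈ 14.317821, arg(w) ≈ 114.775141°
Root modulus = sqrt(205)^(1/4) ≈ 1.945222
Root arguments: θ_k = (arg(w) + 360°k)/4 for k = 0, 1, ..., 3
Compute each root as (root modulus)(cos θ_k + i sin θ_k) using full-precision intermediates, then round to 4 decimal places.
Roots: 1.7063 + 0.9340i, -0.9340 + 1.7063i, -1.7063 - 0.9340i, 0.9340 - 1.7063i


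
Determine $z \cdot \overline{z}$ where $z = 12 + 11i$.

z * conjugate(z) = |z|^2 = a^2 + b^2
= 12^2 + 11^2 = 265


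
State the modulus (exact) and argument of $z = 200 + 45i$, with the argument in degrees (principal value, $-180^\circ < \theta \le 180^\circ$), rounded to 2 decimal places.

|z| = sqrt(200^2 + 45^2) = 205
arg(z) = arctan(b/a) = arctan(45/200) (quadrant-adjusted) = 12.68°


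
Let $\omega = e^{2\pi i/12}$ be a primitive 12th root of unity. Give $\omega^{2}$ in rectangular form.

ω^2 = e^(2πi·2/12) = e^(i·1π/3)
= cos(1π/3) + i sin(1π/3)
= 1/2 + (sqrt(3)/2)i


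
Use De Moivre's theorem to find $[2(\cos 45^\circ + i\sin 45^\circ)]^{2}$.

By De Moivre: z^n = r^n(cos(nθ) + i sin(nθ))
= 2^2(cos(2*45°) + i sin(2*45°))
= 4(cos 90° + i sin 90°)
= 4i


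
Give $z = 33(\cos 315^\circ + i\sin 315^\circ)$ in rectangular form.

a = r cos θ = 33 * sqrt(2)/2 = 33*sqrt(2)/2
b = r sin θ = 33 * -sqrt(2)/2 = -33*sqrt(2)/2
z = 33*sqrt(2)/2 - (33*sqrt(2)/2)i


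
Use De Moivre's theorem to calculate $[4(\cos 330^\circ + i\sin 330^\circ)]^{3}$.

By De Moivre: z^n = r^n(cos(nθ) + i sin(nθ))
= 4^3(cos(3*330°) + i sin(3*330°))
= 64(cos 270° + i sin 270°)
= -64i


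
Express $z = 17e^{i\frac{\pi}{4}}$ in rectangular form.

a = r cos θ = 17 * sqrt(2)/2 = 17*sqrt(2)/2
b = r sin θ = 17 * sqrt(2)/2 = 17*sqrt(2)/2
z = 17*sqrt(2)/2 + (17*sqrt(2)/2)i


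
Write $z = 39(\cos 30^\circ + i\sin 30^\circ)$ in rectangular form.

a = r cos θ = 39 * sqrt(3)/2 = 39*sqrt(3)/2
b = r sin θ = 39 * 1/2 = 39/2
z = 39*sqrt(3)/2 + (39/2)i


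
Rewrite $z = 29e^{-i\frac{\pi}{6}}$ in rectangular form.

a = r cos θ = 29 * sqrt(3)/2 = 29*sqrt(3)/2
b = r sin θ = 29 * -1/2 = -29/2
z = 29*sqrt(3)/2 - (29/2)i


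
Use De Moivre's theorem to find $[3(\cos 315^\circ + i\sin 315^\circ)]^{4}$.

By De Moivre: z^n = r^n(cos(nθ) + i sin(nθ))
= 3^4(cos(4*315°) + i sin(4*315°))
= 81(cos 180° + i sin 180°)
= -81


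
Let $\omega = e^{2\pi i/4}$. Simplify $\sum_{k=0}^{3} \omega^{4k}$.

Since 4 divides 4, ω^4 = (ω^4)^1 = 1^1 = 1, so every term is 1.
Sum = 4 · 1 = 4


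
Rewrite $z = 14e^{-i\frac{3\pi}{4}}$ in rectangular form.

a = r cos θ = 14 * -sqrt(2)/2 = -7*sqrt(2)
b = r sin θ = 14 * -sqrt(2)/2 = -7*sqrt(2)
z = -7*sqrt(2) - 7*sqrt(2)i


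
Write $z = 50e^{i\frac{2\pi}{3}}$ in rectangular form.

a = r cos θ = 50 * -1/2 = -25
b = r sin θ = 50 * sqrt(3)/2 = 25*sqrt(3)
z = -25 + 25*sqrt(3)i


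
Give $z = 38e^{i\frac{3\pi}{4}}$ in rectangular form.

a = r cos θ = 38 * -sqrt(2)/2 = -19*sqrt(2)
b = r sin θ = 38 * sqrt(2)/2 = 19*sqrt(2)
z = -19*sqrt(2) + 19*sqrt(2)i


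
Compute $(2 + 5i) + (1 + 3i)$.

(2 + 1) + (5 + 3)i = 3 + 8i


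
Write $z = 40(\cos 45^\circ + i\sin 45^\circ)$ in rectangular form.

a = r cos θ = 40 * sqrt(2)/2 = 20*sqrt(2)
b = r sin θ = 40 * sqrt(2)/2 = 20*sqrt(2)
z = 20*sqrt(2) + 20*sqrt(2)i


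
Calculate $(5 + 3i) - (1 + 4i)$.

(5 - 1) + (3 - 4)i = 4 - i


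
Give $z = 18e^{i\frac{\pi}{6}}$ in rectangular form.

a = r cos θ = 18 * sqrt(3)/2 = 9*sqrt(3)
b = r sin θ = 18 * 1/2 = 9
z = 9*sqrt(3) + 9i


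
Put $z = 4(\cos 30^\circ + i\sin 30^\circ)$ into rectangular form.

a = r cos θ = 4 * sqrt(3)/2 = 2*sqrt(3)
b = r sin θ = 4 * 1/2 = 2
z = 2*sqrt(3) + 2i


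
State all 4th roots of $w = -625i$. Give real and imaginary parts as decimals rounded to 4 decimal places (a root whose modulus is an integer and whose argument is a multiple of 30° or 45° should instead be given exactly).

|w| = 625, arg(w) = 270°
Root modulus = 625^(1/4) = 5
Root arguments: θ_k = (270° + 360°k)/4 for k = 0, 1, ..., 3
Compute each root as (root modulus)(cos θ_k + i sin θ_k) using full-precision intermediates, then round to 4 decimal places.
Roots: 1.9134 + 4.6194i, -4.6194 + 1.9134i, -1.9134 - 4.6194i, 4.6194 - 1.9134i


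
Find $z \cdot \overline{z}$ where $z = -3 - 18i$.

z * conjugate(z) = |z|^2 = a^2 + b^2
= (-3)^2 + (-18)^2 = 333


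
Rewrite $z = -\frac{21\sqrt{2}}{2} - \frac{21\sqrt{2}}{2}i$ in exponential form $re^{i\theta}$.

r = |z| = sqrt((-21*sqrt(2)/2)^2 + (-21*sqrt(2)/2)^2) = sqrt(441/2 + 441/2) = sqrt(441) = 21
θ = arctan(b/a) = arctan(-14.8492/-14.8492) (quadrant-adjusted) = -135° = -3π/4
z = 21e^(-i*3π/4)


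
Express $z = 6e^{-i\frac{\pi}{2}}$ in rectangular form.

a = r cos θ = 6 * 0 = 0
b = r sin θ = 6 * -1 = -6
z = -6i


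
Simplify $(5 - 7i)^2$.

(a + bi)^2 = a^2 - b^2 + 2abi
= 5^2 - (-7)^2 + 2*5*(-7)i
= -24 - 70i


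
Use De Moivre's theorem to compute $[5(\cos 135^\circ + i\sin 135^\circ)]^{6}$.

By De Moivre: z^n = r^n(cos(nθ) + i sin(nθ))
= 5^6(cos(6*135°) + i sin(6*135°))
= 15625(cos 90° + i sin 90°)
= 15625i


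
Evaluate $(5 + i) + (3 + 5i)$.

(5 + 3) + (1 + 5)i = 8 + 6i


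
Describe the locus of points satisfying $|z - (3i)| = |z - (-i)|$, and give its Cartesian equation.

|z - z1| = |z - z2| means z is equidistant from z1 and z2,
i.e. the perpendicular bisector of the segment from (0, 3) to (0, -1) (midpoint (0, 1)).
With z = x + yi, square both sides:
(x - 0)^2 + (y - 3)^2 = (x - 0)^2 + (y - (-1))^2
The x^2 and y^2 terms cancel: 0x + (-8)y = 1 - 9 = -8
Simplify: y = 1
Locus: Perpendicular bisector of the segment from (0, 3) to (0, -1): the line y = 1


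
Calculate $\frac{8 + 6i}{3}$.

Divisor is real, so divide each part by 3:
= 8/3 + 2i


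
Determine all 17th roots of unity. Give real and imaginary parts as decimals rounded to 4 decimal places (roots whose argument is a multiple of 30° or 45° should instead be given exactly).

ω_k = e^(2πik/17) = cos(2πk/17) + i sin(2πk/17) for k = 0, 1, ..., 16
Roots: 1, 0.9325 + 0.3612i, 0.7390 + 0.6737i, 0.4457 + 0.8952i, 0.0923 + 0.9957i, -0.2737 + 0.9618i, -0.6026 + 0.7980i, -0.8502 + 0.5264i, -0.9830 + 0.1837i, -0.9830 - 0.1837i, -0.8502 - 0.5264i, -0.6026 - 0.7980i, -0.2737 - 0.9618i, 0.0923 - 0.9957i, 0.4457 - 0.8952i, 0.7390 - 0.6737i, 0.9325 - 0.3612i


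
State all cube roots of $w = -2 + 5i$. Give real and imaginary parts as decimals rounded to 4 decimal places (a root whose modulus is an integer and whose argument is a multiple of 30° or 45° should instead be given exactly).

|w| = sqrt(29) ≈ 5.385165, arg(w) ≈ 111.801409°
Root modulus = sqrt(29)^(1/3) ≈ 1.752803
Root arguments: θ_k = (arg(w) + 360°k)/3 for k = 0, 1, ..., 2
Compute each root as (root modulus)(cos θ_k + i sin θ_k) using full-precision intermediates, then round to 4 decimal places.
Roots: 1.3949 + 1.0614i, -1.6166 + 0.6773i, 0.2217 - 1.7387i


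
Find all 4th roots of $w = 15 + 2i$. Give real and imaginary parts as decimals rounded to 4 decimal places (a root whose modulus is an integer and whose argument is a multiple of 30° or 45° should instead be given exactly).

|w| = sqrt(229) ≈ 15.132746, arg(w) ≈ 7.594643°
Root modulus = sqrt(229)^(1/4) ≈ 1.972329
Root arguments: θ_k = (arg(w) + 360°k)/4 for k = 0, 1, ..., 3
Compute each root as (root modulus)(cos θ_k + i sin θ_k) using full-precision intermediates, then round to 4 decimal places.
Roots: 1.9712 + 0.0653i, -0.0653 + 1.9712i, -1.9712 - 0.0653i, 0.0653 - 1.9712i


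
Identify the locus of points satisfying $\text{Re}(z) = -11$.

Re(z) = x where z = x + yi; the equation x = -11 is satisfied by all points with that x-coordinate
Locus: Vertical line x = -11


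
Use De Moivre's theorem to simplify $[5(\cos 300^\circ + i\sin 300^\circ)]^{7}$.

By De Moivre: z^n = r^n(cos(nθ) + i sin(nθ))
= 5^7(cos(7*300°) + i sin(7*300°))
= 78125(cos 300° + i sin 300°)
= 78125/2 - (78125*sqrt(3)/2)i


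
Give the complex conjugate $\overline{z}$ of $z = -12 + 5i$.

If z = a + bi, then conjugate(z) = a - bi
conjugate(-12 + 5i) = -12 - 5i


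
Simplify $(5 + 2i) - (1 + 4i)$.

(5 - 1) + (2 - 4)i = 4 - 2i


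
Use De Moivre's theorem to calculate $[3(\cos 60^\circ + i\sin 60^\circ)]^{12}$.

By De Moivre: z^n = r^n(cos(nθ) + i sin(nθ))
= 3^12(cos(12*60°) + i sin(12*60°))
= 531441(cos 0° + i sin 0°)
= 531441


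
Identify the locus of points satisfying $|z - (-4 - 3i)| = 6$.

|z - z0| = r describes a circle centered at z0 with radius r
Here z0 = -4 - 3i and r = 6
Locus: Circle centered at (-4, -3) with radius 6


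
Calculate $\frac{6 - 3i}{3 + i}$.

Multiply numerator and denominator by conjugate (3 - i):
= (6 - 3i)(3 - i) / (3^2 + 1^2)
= (15 - 15i) / 10
Divide through by 5: (3 - 3i) / 2
= 3/2 - (3/2)i
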